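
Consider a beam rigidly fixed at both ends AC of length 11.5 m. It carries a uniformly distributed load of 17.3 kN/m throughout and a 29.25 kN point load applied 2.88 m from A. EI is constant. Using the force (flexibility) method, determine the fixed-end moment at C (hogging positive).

M_C = 206.5 kN·m

Release both end moments; the primary structure is a simply-supported span AC with redundants M_A and M_C.
End rotations of the released simple span under the applied load (×1/EI):
  at A: UDL 17.3: wL³/(24EI) = 1096/EI
  at C: UDL 17.3: wL³/(24EI) = 1096/EI
  at A: point load 29.25 at a = 2.88: Pab(L + b)/(6LEI) = 211.7/EI
  at C: point load 29.25 at a = 2.88: Pab(L + a)/(6LEI) = 151.3/EI
  θ_A0 = 1308/EI,  θ_C0 = 1248/EI
Flexibility coefficients: a unit moment at one end gives L/(3EI) there and L/(6EI) at the far end, so f₁₁ = f₂₂ = 3.833/EI and f₁₂ = f₂₁ = 1.917/EI.
Compatibility — zero rotation at each built-in end:
  3.833 M_A + 1.917 M_C = 1308
  1.917 M_A + 3.833 M_C = 1248
Solving the pair gives M_A = 238 kN·m and M_C = 206.5 kN·m (hogging).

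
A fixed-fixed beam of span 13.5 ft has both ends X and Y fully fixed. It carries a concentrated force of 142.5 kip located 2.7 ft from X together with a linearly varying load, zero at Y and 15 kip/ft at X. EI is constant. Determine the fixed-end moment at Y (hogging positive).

M_Y = 152.7 kip·ft

Take the two fixed-end moments M_X, M_Y as redundants; the released structure is the simple span XY.
On the primary (simply-supported) span, the end slopes from the loading are:
  at X: point load 142.5 at a = 2.7: Pab(L + b)/(6LEI) = 1247/EI
  at Y: point load 142.5 at a = 2.7: Pab(L + a)/(6LEI) = 831.1/EI
  at X: triangular load, peak 15: w₀L³/(45EI) = 820.1/EI
  at Y: triangular load, peak 15: 7w₀L³/(360EI) = 717.6/EI
  θ_X0 = 2067/EI,  θ_Y0 = 1549/EI
Flexibility coefficients: a unit moment at one end gives L/(3EI) there and L/(6EI) at the far end, so f₁₁ = f₂₂ = 4.5/EI and f₁₂ = f₂₁ = 2.25/EI.
Compatibility — zero rotation at each built-in end:
  4.5 M_X + 2.25 M_Y = 2067
  2.25 M_X + 4.5 M_Y = 1549
Solving the pair gives M_X = 382.9 kip·ft and M_Y = 152.7 kip·ft (hogging).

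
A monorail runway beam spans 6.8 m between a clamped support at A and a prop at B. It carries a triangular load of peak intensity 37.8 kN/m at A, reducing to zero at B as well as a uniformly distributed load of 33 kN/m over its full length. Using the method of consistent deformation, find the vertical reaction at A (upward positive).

Remove the prop at B; the released (primary) structure is a cantilever built in at A.
Primary-structure tip deflection at B by superposition:
  triangular load, peak 37.8 at the fixed end: w₀L⁴/(30EI) = 2694/EI
  UDL 33: wL⁴/(8EI) = 8820/EI
  δ_0 = 11514/EI
Tip deflection under a unit load at B: L³/(3EI) = 104.8/EI.
The prop prevents deflection at B: R_B = δ_0/δ_{BB} = 11514/104.8 = 109.9 kN.
Vertical equilibrium: R_A = ΣP − R_B = 352.9 − 109.9 = 243.1 kN.

R_A = 243.1 kN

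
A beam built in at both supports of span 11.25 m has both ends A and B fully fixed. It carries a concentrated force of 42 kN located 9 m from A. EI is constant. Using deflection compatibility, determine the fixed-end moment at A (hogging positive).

M_A = 15.12 kN·m

Take the two fixed-end moments M_A, M_B as redundants; the released structure is the simple span AB.
On the primary (simply-supported) span, the end slopes from the loading are:
  at A: point load 42 at a = 9: Pab(L + b)/(6LEI) = 170.1/EI
  at B: point load 42 at a = 9: Pab(L + a)/(6LEI) = 255.2/EI
  θ_A0 = 170.1/EI,  θ_B0 = 255.2/EI
Flexibility coefficients: a unit moment at one end gives L/(3EI) there and L/(6EI) at the far end, so f₁₁ = f₂₂ = 3.75/EI and f₁₂ = f₂₁ = 1.875/EI.
Compatibility — zero rotation at each built-in end:
  3.75 M_A + 1.875 M_B = 170.1
  1.875 M_A + 3.75 M_B = 255.2
Solving the pair gives M_A = 15.12 kN·m and M_B = 60.48 kN·m (hogging).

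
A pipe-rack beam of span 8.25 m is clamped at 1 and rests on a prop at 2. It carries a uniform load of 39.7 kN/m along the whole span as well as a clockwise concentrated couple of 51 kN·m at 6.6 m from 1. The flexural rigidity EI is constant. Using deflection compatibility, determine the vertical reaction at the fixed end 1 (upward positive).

Choose R_2 as the redundant. The primary structure is the cantilever fixed at 1.
Downward deflection at the released point 2 due to the loads:
  UDL 39.7: wL⁴/(8EI) = 22989/EI
  clockwise couple 51 at a = 6.6: M₀a(2L − a)/(2EI) = 1666/EI
  δ_0 = 24655/EI
Tip deflection under a unit load at 2: L³/(3EI) = 187.2/EI.
The prop prevents deflection at 2: R_2 = δ_0/δ_{22} = 24655/187.2 = 131.7 kN.
Vertical equilibrium: R_1 = ΣP − R_2 = 327.5 − 131.7 = 195.8 kN.

R_1 = 195.8 kN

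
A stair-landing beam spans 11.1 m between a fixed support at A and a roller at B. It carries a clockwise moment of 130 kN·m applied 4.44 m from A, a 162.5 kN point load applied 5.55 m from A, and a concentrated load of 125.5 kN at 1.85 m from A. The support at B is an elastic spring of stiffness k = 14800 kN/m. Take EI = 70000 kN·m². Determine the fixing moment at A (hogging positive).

M_A = 528.4 kN·m

Release the roller at B. Primary structure: cantilever fixed at A.
Deflection at B on the released cantilever, summing each load's contribution:
  clockwise couple 130 at a = 4.44: M₀a(2L − a)/(2EI) = 5126/EI
  point load 162.5 at a = 5.55: Pa²(3L − a)/(6EI) = 23150/EI
  point load 125.5 at a = 1.85: Pa²(3L − a)/(6EI) = 2251/EI
  δ_0 = 30527/EI
Flexibility coefficient — unit upward force at B: δ_{BB} = L³/(3EI) = 455.9/EI.
With EI = 70000 kN·m²: δ_0 = 0.4361 m and δ_{BB} = 0.006513 m/kN.
Compatibility — the spring shortens by R_B/k under the reaction it provides: δ_0 − R_B·δ_{BB} = R_B/k. With 1/k = 0.000068 m/kN, R_B = δ_0 / (δ_{BB} + 1/k) = 0.4361 / (0.006513 + 0.000068) = 66.28 kN.
Moment equilibrium about A: M_A = Σ(load moments about A) − R_B·L = 1264 − 66.28×11.1 = 528.4 kN·m.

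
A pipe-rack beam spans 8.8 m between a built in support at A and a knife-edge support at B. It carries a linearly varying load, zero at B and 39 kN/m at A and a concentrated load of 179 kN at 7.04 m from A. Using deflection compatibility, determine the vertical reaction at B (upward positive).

R_B = 160.3 kN

Take the reaction at B as the redundant and release it; the primary structure is a cantilever fixed at A.
Free-end deflection of the primary structure under the applied loading (downward +):
  triangular load, peak 39 at the fixed end: w₀L⁴/(30EI) = 7796/EI
  point load 179 at a = 7.04: Pa²(3L − a)/(6EI) = 28625/EI
  δ_0 = 36421/EI
Flexibility coefficient — unit upward force at B: δ_{BB} = L³/(3EI) = 227.2/EI.
The prop prevents deflection at B: R_B = δ_0/δ_{BB} = 36421/227.2 = 160.3 kN.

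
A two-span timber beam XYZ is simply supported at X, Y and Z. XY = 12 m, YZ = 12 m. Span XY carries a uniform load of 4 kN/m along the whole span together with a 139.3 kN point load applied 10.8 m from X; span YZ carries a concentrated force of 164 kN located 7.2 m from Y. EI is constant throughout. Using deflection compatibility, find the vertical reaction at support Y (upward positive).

R_Y = 260.4 kN

Take M_Y as the redundant. Released structure: two simple spans XY and YZ with a hinge at Y.
Rotations at Y on the released spans (each span's end-slope, ×1/EI):
  span XY: UDL 4: wL³/(24EI) = 288/EI
  span XY: point load 139.3 at a = 10.8: Pab(L + a)/(6LEI) = 571.7/EI
  span YZ: point load 164 at a = 7.2: Pab(L + b)/(6LEI) = 1322/EI
  relative rotation θ_0 = (859.7 + 1322)/EI = 2182/EI
A unit hogging moment at Y produces rotation L₁/(3EI) + L₂/(3EI) = 8/EI.
Slope continuity at Y: θ_0 = M_Y·8/EI, so M_Y = 2182/8 = 272.8 kN·m (hogging).
Span XY, ΣM about X with M_Y applied at Y: R_Y^{XY}·12 = 1792 + 272.8, so R_Y^{XY} = 172.1 kN and R_X = 187.3 − 172.1 = 15.2 kN.
Span YZ, ΣM about Z: R_Y^{YZ}·12 = 787.2 + 272.8, so R_Y^{YZ} = 88.33 kN and R_Z = 164 − 88.33 = 75.67 kN.
R_Y = 172.1 + 88.33 = 260.4 kN.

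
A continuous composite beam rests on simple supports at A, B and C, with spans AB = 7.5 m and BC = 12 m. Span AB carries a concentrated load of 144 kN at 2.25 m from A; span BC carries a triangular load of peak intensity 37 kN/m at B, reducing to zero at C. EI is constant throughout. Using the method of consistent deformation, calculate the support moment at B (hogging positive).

Take M_B as the redundant. Released structure: two simple spans AB and BC with a hinge at B.
Rotations at B on the released spans (each span's end-slope, ×1/EI):
  span AB: point load 144 at a = 2.25: Pab(L + a)/(6LEI) = 368.6/EI
  span BC: triangular load, peak 37: w₀L³/(45EI) = 1421/EI
  relative rotation θ_0 = (368.6 + 1421)/EI = 1789/EI
A unit hogging moment at B produces rotation L₁/(3EI) + L₂/(3EI) = 6.5/EI.
Compatibility: M_B·(L₁+L₂)/(3EI) = θ_0, giving M_B = 275.3 kN·m (hogging).

M_B = 275.3 kN·m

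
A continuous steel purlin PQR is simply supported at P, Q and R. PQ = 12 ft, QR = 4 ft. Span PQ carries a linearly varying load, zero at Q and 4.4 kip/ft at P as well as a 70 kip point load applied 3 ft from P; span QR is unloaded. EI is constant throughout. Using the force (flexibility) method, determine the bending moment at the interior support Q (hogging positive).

M_Q = 101.5 kip·ft

Take M_Q as the redundant. Released structure: two simple spans PQ and QR with a hinge at Q.
Discontinuity in slope at Q on the released structure — sum the simple-span end rotations:
  span PQ: triangular load, peak 4.4: 7w₀L³/(360EI) = 147.8/EI
  span PQ: point load 70 at a = 3: Pab(L + a)/(6LEI) = 393.8/EI
  relative rotation θ_0 = (541.6 + 0)/EI = 541.6/EI
A unit hogging moment at Q produces rotation L₁/(3EI) + L₂/(3EI) = 5.333/EI.
Slope continuity at Q: θ_0 = M_Q·5.333/EI, so M_Q = 541.6/5.333 = 101.5 kip·ft (hogging).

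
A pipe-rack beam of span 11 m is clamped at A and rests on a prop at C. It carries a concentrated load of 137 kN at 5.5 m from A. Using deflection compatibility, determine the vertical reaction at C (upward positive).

R_C = 42.81 kN

Release the roller at C. Primary structure: cantilever fixed at A.
Deflection at C on the released cantilever, summing each load's contribution:
  point load 137 at a = 5.5: Pa²(3L − a)/(6EI) = 18994/EI
Tip deflection under a unit load at C: L³/(3EI) = 443.7/EI.
The prop prevents deflection at C: R_C = δ_0/δ_{CC} = 18994/443.7 = 42.81 kN.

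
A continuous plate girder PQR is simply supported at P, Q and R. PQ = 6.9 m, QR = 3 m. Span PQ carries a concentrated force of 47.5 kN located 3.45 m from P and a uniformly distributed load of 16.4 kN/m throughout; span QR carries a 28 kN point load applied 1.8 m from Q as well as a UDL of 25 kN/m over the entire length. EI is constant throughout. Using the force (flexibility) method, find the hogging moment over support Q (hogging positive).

M_Q = 123.7 kN·m

Release continuity at Q by inserting a hinge; the redundant is the internal moment M_Q. The primary structure is two simply-supported spans PQ and QR.
End slopes at the hinge Q, treating each span as simply supported:
  span PQ: point load 47.5 at a = 3.45: Pab(L + a)/(6LEI) = 141.3/EI
  span PQ: UDL 16.4: wL³/(24EI) = 224.5/EI
  span QR: point load 28 at a = 1.8: Pab(L + b)/(6LEI) = 14.11/EI
  span QR: UDL 25: wL³/(24EI) = 28.12/EI
  relative rotation θ_0 = (365.8 + 42.24)/EI = 408.1/EI
A unit hogging moment at Q produces rotation L₁/(3EI) + L₂/(3EI) = 3.3/EI.
Slope continuity at Q: θ_0 = M_Q·3.3/EI, so M_Q = 408.1/3.3 = 123.7 kN·m (hogging).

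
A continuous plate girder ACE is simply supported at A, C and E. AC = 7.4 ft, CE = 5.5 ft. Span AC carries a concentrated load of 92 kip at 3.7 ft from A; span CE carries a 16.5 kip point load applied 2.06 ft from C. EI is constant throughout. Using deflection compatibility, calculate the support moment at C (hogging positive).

M_C = 80.59 kip·ft

Insert a hinge at C; M_C is the redundant, and each span becomes simply supported.
Discontinuity in slope at C on the released structure — sum the simple-span end rotations:
  span AC: point load 92 at a = 3.7: Pab(L + a)/(6LEI) = 314.9/EI
  span CE: point load 16.5 at a = 2.06: Pab(L + b)/(6LEI) = 31.68/EI
  relative rotation θ_0 = (314.9 + 31.68)/EI = 346.5/EI
A unit hogging moment at C produces rotation L₁/(3EI) + L₂/(3EI) = 4.3/EI.
Slope continuity at C: θ_0 = M_C·4.3/EI, so M_C = 346.5/4.3 = 80.59 kip·ft (hogging).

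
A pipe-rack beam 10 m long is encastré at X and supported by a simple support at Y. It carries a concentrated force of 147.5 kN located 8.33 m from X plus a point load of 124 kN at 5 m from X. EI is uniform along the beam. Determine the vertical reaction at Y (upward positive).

Take the reaction at Y as the redundant and release it; the primary structure is a cantilever fixed at X.
Downward deflection at the released point Y due to the loads:
  point load 147.5 at a = 8.33: Pa²(3L − a)/(6EI) = 36965/EI
  point load 124 at a = 5: Pa²(3L − a)/(6EI) = 12917/EI
  δ_0 = 49882/EI
Flexibility coefficient — unit upward force at Y: δ_{YY} = L³/(3EI) = 333.3/EI.
The prop prevents deflection at Y: R_Y = δ_0/δ_{YY} = 49882/333.3 = 149.6 kN.

R_Y = 149.6 kN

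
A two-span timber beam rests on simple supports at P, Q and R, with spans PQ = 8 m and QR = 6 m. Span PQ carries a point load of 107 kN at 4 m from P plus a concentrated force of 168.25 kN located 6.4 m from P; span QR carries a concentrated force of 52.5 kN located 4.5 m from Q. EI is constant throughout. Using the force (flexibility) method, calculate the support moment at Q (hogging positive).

M_Q = 218.3 kN·m

Take M_Q as the redundant. Released structure: two simple spans PQ and QR with a hinge at Q.
Rotations at Q on the released spans (each span's end-slope, ×1/EI):
  span PQ: point load 107 at a = 4: Pab(L + a)/(6LEI) = 428/EI
  span PQ: point load 168.25 at a = 6.4: Pab(L + a)/(6LEI) = 516.9/EI
  span QR: point load 52.5 at a = 4.5: Pab(L + b)/(6LEI) = 73.83/EI
  relative rotation θ_0 = (944.9 + 73.83)/EI = 1019/EI
A unit hogging moment at Q produces rotation L₁/(3EI) + L₂/(3EI) = 4.667/EI.
Slope continuity at Q: θ_0 = M_Q·4.667/EI, so M_Q = 1019/4.667 = 218.3 kN·m (hogging).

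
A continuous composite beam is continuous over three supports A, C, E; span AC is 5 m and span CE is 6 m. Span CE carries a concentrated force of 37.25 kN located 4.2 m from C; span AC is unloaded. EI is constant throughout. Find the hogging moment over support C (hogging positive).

Insert a hinge at C; M_C is the redundant, and each span becomes simply supported.
Rotations at C on the released spans (each span's end-slope, ×1/EI):
  span CE: point load 37.25 at a = 4.2: Pab(L + b)/(6LEI) = 61.02/EI
  relative rotation θ_0 = (0 + 61.02)/EI = 61.02/EI
A unit hogging moment at C produces rotation L₁/(3EI) + L₂/(3EI) = 3.667/EI.
Compatibility: M_C·(L₁+L₂)/(3EI) = θ_0, giving M_C = 16.64 kN·m (hogging).

M_C = 16.64 kN·m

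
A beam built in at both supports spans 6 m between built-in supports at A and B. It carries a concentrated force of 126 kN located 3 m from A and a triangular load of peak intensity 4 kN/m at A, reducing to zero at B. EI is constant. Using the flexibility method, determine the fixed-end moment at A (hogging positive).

Release both end moments; the primary structure is a simply-supported span AB with redundants M_A and M_B.
On the primary (simply-supported) span, the end slopes from the loading are:
  at A: point load 126 at a = 3: Pab(L + b)/(6LEI) = 283.5/EI
  at B: point load 126 at a = 3: Pab(L + a)/(6LEI) = 283.5/EI
  at A: triangular load, peak 4: w₀L³/(45EI) = 19.2/EI
  at B: triangular load, peak 4: 7w₀L³/(360EI) = 16.8/EI
  θ_A0 = 302.7/EI,  θ_B0 = 300.3/EI
Flexibility coefficients: a unit moment at one end gives L/(3EI) there and L/(6EI) at the far end, so f₁₁ = f₂₂ = 2/EI and f₁₂ = f₂₁ = 1/EI.
Compatibility — zero rotation at each built-in end:
  2 M_A + 1 M_B = 302.7
  1 M_A + 2 M_B = 300.3
Solving the pair gives M_A = 101.7 kN·m and M_B = 99.3 kN·m (hogging).

M_A = 101.7 kN·m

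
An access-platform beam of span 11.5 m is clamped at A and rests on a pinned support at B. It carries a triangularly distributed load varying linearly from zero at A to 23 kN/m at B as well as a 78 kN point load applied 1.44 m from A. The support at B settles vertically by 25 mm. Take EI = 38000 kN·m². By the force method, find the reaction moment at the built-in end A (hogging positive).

M_A = 291.1 kN·m

Take the reaction at B as the redundant and release it; the primary structure is a cantilever fixed at A.
Deflection at B on the released cantilever, summing each load's contribution:
  triangular load, peak 23 at the free end: 11w₀L⁴/(120EI) = 36875/EI
  point load 78 at a = 1.44: Pa²(3L − a)/(6EI) = 891.2/EI
  δ_0 = 37766/EI
Tip deflection under a unit load at B: L³/(3EI) = 507/EI.
With EI = 38000 kN·m²: δ_0 = 0.99384 m and δ_{BB} = 0.013341 m/kN.
Compatibility — the beam at B must follow the support down by 0.025 m: δ_0 − R_B·δ_{BB} = 0.025, so R_B = (0.99384 − 0.025)/0.013341 = 72.62 kN.
Moment equilibrium about A: M_A = Σ(load moments about A) − R_B·L = 1126 − 72.62×11.5 = 291.1 kN·m.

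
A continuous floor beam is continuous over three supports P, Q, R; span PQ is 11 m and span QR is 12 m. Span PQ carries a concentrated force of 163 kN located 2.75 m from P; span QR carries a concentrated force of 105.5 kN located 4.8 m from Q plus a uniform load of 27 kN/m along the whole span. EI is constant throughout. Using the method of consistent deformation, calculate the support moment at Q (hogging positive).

Release continuity at Q by inserting a hinge; the redundant is the internal moment M_Q. The primary structure is two simply-supported spans PQ and QR.
Rotations at Q on the released spans (each span's end-slope, ×1/EI):
  span PQ: point load 163 at a = 2.75: Pab(L + a)/(6LEI) = 770.4/EI
  span QR: point load 105.5 at a = 4.8: Pab(L + b)/(6LEI) = 972.3/EI
  span QR: UDL 27: wL³/(24EI) = 1944/EI
  relative rotation θ_0 = (770.4 + 2916)/EI = 3687/EI
A unit hogging moment at Q produces rotation L₁/(3EI) + L₂/(3EI) = 7.667/EI.
Slope continuity at Q: θ_0 = M_Q·7.667/EI, so M_Q = 3687/7.667 = 480.9 kN·m (hogging).

M_Q = 480.9 kN·m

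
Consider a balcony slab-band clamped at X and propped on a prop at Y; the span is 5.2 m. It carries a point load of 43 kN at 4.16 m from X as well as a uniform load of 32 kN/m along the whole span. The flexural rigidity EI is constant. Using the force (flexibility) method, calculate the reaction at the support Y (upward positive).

Choose R_Y as the redundant. The primary structure is the cantilever fixed at X.
Downward deflection at the released point Y due to the loads:
  point load 43 at a = 4.16: Pa²(3L − a)/(6EI) = 1419/EI
  UDL 32: wL⁴/(8EI) = 2925/EI
  δ_0 = 4343/EI
Flexibility coefficient — unit upward force at Y: δ_{YY} = L³/(3EI) = 46.87/EI.
The prop prevents deflection at Y: R_Y = δ_0/δ_{YY} = 4343/46.87 = 92.67 kN.

R_Y = 92.67 kN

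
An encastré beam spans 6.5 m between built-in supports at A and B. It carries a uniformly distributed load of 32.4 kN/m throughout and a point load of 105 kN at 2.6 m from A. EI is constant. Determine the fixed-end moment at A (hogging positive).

Release both end moments; the primary structure is a simply-supported span AB with redundants M_A and M_B.
End rotations of the released simple span under the applied load (×1/EI):
  at A: UDL 32.4: wL³/(24EI) = 370.7/EI
  at B: UDL 32.4: wL³/(24EI) = 370.7/EI
  at A: point load 105 at a = 2.6: Pab(L + b)/(6LEI) = 283.9/EI
  at B: point load 105 at a = 2.6: Pab(L + a)/(6LEI) = 248.4/EI
  θ_A0 = 654.7/EI,  θ_B0 = 619.2/EI
Flexibility coefficients: a unit moment at one end gives L/(3EI) there and L/(6EI) at the far end, so f₁₁ = f₂₂ = 2.167/EI and f₁₂ = f₂₁ = 1.083/EI.
Compatibility — zero rotation at each built-in end:
  2.167 M_A + 1.083 M_B = 654.7
  1.083 M_A + 2.167 M_B = 619.2
Solving the pair gives M_A = 212.4 kN·m and M_B = 179.6 kN·m (hogging).

M_A = 212.4 kN·m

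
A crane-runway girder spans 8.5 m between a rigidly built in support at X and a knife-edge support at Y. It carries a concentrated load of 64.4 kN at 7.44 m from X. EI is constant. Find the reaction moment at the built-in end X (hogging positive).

M_X = 33.6 kN·m

Release the roller at Y. Primary structure: cantilever fixed at X.
Deflection at Y on the released cantilever, summing each load's contribution:
  point load 64.4 at a = 7.44: Pa²(3L − a)/(6EI) = 10730/EI
Flexibility coefficient — unit upward force at Y: δ_{YY} = L³/(3EI) = 204.7/EI.
The prop prevents deflection at Y: R_Y = δ_0/δ_{YY} = 10730/204.7 = 52.42 kN.
Moment equilibrium about X: M_X = Σ(load moments about X) − R_Y·L = 479.1 − 52.42×8.5 = 33.6 kN·m.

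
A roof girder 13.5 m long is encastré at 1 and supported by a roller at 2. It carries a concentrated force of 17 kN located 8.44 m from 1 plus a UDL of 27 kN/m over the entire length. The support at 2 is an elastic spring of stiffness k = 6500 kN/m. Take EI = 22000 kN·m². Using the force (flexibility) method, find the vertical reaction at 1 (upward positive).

Remove the prop at 2; the released (primary) structure is a cantilever built in at 1.
Free-end deflection of the primary structure under the applied loading (downward +):
  point load 17 at a = 8.44: Pa²(3L − a)/(6EI) = 6471/EI
  UDL 27: wL⁴/(8EI) = 112101/EI
  δ_0 = 118571/EI
Tip deflection under a unit load at 2: L³/(3EI) = 820.1/EI.
With EI = 22000 kN·m²: δ_0 = 5.3896 m and δ_{22} = 0.037278 m/kN.
Compatibility — the spring shortens by R_2/k under the reaction it provides: δ_0 − R_2·δ_{22} = R_2/k. With 1/k = 0.000154 m/kN, R_2 = δ_0 / (δ_{22} + 1/k) = 5.3896 / (0.037278 + 0.000154) = 144 kN.
Vertical equilibrium: R_1 = ΣP − R_2 = 381.5 − 144 = 237.5 kN.

R_1 = 237.5 kN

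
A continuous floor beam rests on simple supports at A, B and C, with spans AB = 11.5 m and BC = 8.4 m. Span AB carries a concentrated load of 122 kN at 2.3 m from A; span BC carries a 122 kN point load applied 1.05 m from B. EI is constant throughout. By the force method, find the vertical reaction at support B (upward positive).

R_B = 156.3 kN

Insert a hinge at B; M_B is the redundant, and each span becomes simply supported.
End slopes at the hinge B, treating each span as simply supported:
  span AB: point load 122 at a = 2.3: Pab(L + a)/(6LEI) = 516.3/EI
  span BC: point load 122 at a = 1.05: Pab(L + b)/(6LEI) = 294.2/EI
  relative rotation θ_0 = (516.3 + 294.2)/EI = 810.5/EI
A unit hogging moment at B produces rotation L₁/(3EI) + L₂/(3EI) = 6.633/EI.
Slope continuity at B: θ_0 = M_B·6.633/EI, so M_B = 810.5/6.633 = 122.2 kN·m (hogging).
Span AB, ΣM about A with M_B applied at B: R_B^{AB}·11.5 = 280.6 + 122.2, so R_B^{AB} = 35.03 kN and R_A = 122 − 35.03 = 86.97 kN.
Span BC, ΣM about C: R_B^{BC}·8.4 = 896.7 + 122.2, so R_B^{BC} = 121.3 kN and R_C = 122 − 121.3 = 0.7035 kN.
R_B = 35.03 + 121.3 = 156.3 kN.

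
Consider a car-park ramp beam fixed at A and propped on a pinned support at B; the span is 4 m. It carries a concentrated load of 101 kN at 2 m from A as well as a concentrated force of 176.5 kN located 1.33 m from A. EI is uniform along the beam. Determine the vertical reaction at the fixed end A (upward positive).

R_A = 219.9 kN

Remove the prop at B; the released (primary) structure is a cantilever built in at A.
Downward deflection at the released point B due to the loads:
  point load 101 at a = 2: Pa²(3L − a)/(6EI) = 673.3/EI
  point load 176.5 at a = 1.33: Pa²(3L − a)/(6EI) = 555.2/EI
  δ_0 = 1229/EI
Tip deflection under a unit load at B: L³/(3EI) = 21.33/EI.
Compatibility at B: δ_0 − R_B·δ_{BB} = 0, so R_B = 1229/21.33 = 57.59 kN.
Vertical equilibrium: R_A = ΣP − R_B = 277.5 − 57.59 = 219.9 kN.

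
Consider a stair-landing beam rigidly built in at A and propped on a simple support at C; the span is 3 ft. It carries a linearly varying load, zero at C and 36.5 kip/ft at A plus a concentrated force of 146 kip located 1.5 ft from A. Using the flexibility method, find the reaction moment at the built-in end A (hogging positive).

Choose R_C as the redundant. The primary structure is the cantilever fixed at A.
Free-end deflection of the primary structure under the applied loading (downward +):
  triangular load, peak 36.5 at the fixed end: w₀L⁴/(30EI) = 98.55/EI
  point load 146 at a = 1.5: Pa²(3L − a)/(6EI) = 410.6/EI
  δ_0 = 509.2/EI
Flexibility coefficient — unit upward force at C: δ_{CC} = L³/(3EI) = 9/EI.
The prop prevents deflection at C: R_C = δ_0/δ_{CC} = 509.2/9 = 56.58 kip.
Moment equilibrium about A: M_A = Σ(load moments about A) − R_C·L = 273.8 − 56.58×3 = 104 kip·ft.

M_A = 104 kip·ft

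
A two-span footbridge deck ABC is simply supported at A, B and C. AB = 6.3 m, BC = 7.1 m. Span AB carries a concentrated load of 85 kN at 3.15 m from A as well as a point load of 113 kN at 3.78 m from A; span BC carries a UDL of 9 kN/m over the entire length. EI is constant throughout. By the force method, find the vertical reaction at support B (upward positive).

Release continuity at B by inserting a hinge; the redundant is the internal moment M_B. The primary structure is two simply-supported spans AB and BC.
End slopes at the hinge B, treating each span as simply supported:
  span AB: point load 85 at a = 3.15: Pab(L + a)/(6LEI) = 210.9/EI
  span AB: point load 113 at a = 3.78: Pab(L + a)/(6LEI) = 287/EI
  span BC: UDL 9: wL³/(24EI) = 134.2/EI
  relative rotation θ_0 = (497.9 + 134.2)/EI = 632.1/EI
A unit hogging moment at B produces rotation L₁/(3EI) + L₂/(3EI) = 4.467/EI.
Slope continuity at B: θ_0 = M_B·4.467/EI, so M_B = 632.1/4.467 = 141.5 kN·m (hogging).
Span AB, ΣM about A with M_B applied at B: R_B^{AB}·6.3 = 694.9 + 141.5, so R_B^{AB} = 132.8 kN and R_A = 198 − 132.8 = 65.24 kN.
Span BC, ΣM about C: R_B^{BC}·7.1 = 226.8 + 141.5, so R_B^{BC} = 51.88 kN and R_C = 63.9 − 51.88 = 12.02 kN.
R_B = 132.8 + 51.88 = 184.6 kN.

R_B = 184.6 kN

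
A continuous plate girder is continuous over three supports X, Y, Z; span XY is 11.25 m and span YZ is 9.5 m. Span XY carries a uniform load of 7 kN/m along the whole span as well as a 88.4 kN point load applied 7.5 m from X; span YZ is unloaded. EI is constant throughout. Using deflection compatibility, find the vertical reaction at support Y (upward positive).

R_Y = 129.4 kN

Insert a hinge at Y; M_Y is the redundant, and each span becomes simply supported.
Rotations at Y on the released spans (each span's end-slope, ×1/EI):
  span XY: UDL 7: wL³/(24EI) = 415.3/EI
  span XY: point load 88.4 at a = 7.5: Pab(L + a)/(6LEI) = 690.6/EI
  relative rotation θ_0 = (1106 + 0)/EI = 1106/EI
A unit hogging moment at Y produces rotation L₁/(3EI) + L₂/(3EI) = 6.917/EI.
Compatibility: M_Y·(L₁+L₂)/(3EI) = θ_0, giving M_Y = 159.9 kN·m (hogging).
Span XY, ΣM about X with M_Y applied at Y: R_Y^{XY}·11.25 = 1106 + 159.9, so R_Y^{XY} = 112.5 kN and R_X = 167.2 − 112.5 = 54.63 kN.
Span YZ, ΣM about Z: R_Y^{YZ}·9.5 = 0 + 159.9, so R_Y^{YZ} = 16.83 kN and R_Z = 0 − 16.83 = -16.83 kN.
R_Y = 112.5 + 16.83 = 129.4 kN.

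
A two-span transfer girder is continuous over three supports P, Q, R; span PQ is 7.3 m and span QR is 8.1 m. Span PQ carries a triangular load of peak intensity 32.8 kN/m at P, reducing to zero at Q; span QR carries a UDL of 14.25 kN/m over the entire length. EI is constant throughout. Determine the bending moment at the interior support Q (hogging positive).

Release continuity at Q by inserting a hinge; the redundant is the internal moment M_Q. The primary structure is two simply-supported spans PQ and QR.
Discontinuity in slope at Q on the released structure — sum the simple-span end rotations:
  span PQ: triangular load, peak 32.8: 7w₀L³/(360EI) = 248.1/EI
  span QR: UDL 14.25: wL³/(24EI) = 315.5/EI
  relative rotation θ_0 = (248.1 + 315.5)/EI = 563.6/EI
A unit hogging moment at Q produces rotation L₁/(3EI) + L₂/(3EI) = 5.133/EI.
Slope continuity at Q: θ_0 = M_Q·5.133/EI, so M_Q = 563.6/5.133 = 109.8 kN·m (hogging).

M_Q = 109.8 kN·m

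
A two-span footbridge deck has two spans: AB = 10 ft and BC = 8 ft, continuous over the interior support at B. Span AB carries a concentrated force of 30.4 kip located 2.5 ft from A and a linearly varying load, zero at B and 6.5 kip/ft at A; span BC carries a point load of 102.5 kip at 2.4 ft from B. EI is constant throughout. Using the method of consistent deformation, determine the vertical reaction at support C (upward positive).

Take M_B as the redundant. Released structure: two simple spans AB and BC with a hinge at B.
Rotations at B on the released spans (each span's end-slope, ×1/EI):
  span AB: point load 30.4 at a = 2.5: Pab(L + a)/(6LEI) = 118.8/EI
  span AB: triangular load, peak 6.5: 7w₀L³/(360EI) = 126.4/EI
  span BC: point load 102.5 at a = 2.4: Pab(L + b)/(6LEI) = 390.3/EI
  relative rotation θ_0 = (245.1 + 390.3)/EI = 635.5/EI
A unit hogging moment at B produces rotation L₁/(3EI) + L₂/(3EI) = 6/EI.
Compatibility: M_B·(L₁+L₂)/(3EI) = θ_0, giving M_B = 105.9 kip·ft (hogging).
Span BC, ΣM about C: R_B^{BC}·8 = 574 + 105.9, so R_B^{BC} = 84.99 kip and R_C = 102.5 − 84.99 = 17.51 kip.

R_C = 17.51 kip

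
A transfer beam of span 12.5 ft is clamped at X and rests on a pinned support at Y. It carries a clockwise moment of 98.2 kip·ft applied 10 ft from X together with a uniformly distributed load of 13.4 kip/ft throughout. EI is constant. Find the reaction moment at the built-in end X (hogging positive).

M_X = 218.5 kip·ft

Take the reaction at Y as the redundant and release it; the primary structure is a cantilever fixed at X.
Downward deflection at the released point Y due to the loads:
  clockwise couple 98.2 at a = 10: M₀a(2L − a)/(2EI) = 7365/EI
  UDL 13.4: wL⁴/(8EI) = 40894/EI
  δ_0 = 48259/EI
Flexibility coefficient — unit upward force at Y: δ_{YY} = L³/(3EI) = 651/EI.
Compatibility at Y: δ_0 − R_Y·δ_{YY} = 0, so R_Y = 48259/651 = 74.13 kip.
Moment equilibrium about X: M_X = Σ(load moments about X) − R_Y·L = 1145 − 74.13×12.5 = 218.5 kip·ft.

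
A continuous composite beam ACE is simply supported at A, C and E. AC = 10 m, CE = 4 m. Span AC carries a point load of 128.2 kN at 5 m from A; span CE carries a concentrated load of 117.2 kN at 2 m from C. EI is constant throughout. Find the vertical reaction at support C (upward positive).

R_C = 191.6 kN

Take M_C as the redundant. Released structure: two simple spans AC and CE with a hinge at C.
Discontinuity in slope at C on the released structure — sum the simple-span end rotations:
  span AC: point load 128.2 at a = 5: Pab(L + a)/(6LEI) = 801.2/EI
  span CE: point load 117.2 at a = 2: Pab(L + b)/(6LEI) = 117.2/EI
  relative rotation θ_0 = (801.2 + 117.2)/EI = 918.5/EI
A unit hogging moment at C produces rotation L₁/(3EI) + L₂/(3EI) = 4.667/EI.
Compatibility: M_C·(L₁+L₂)/(3EI) = θ_0, giving M_C = 196.8 kN·m (hogging).
Span AC, ΣM about A with M_C applied at C: R_C^{AC}·10 = 641 + 196.8, so R_C^{AC} = 83.78 kN and R_A = 128.2 − 83.78 = 44.42 kN.
Span CE, ΣM about E: R_C^{CE}·4 = 234.4 + 196.8, so R_C^{CE} = 107.8 kN and R_E = 117.2 − 107.8 = 9.397 kN.
R_C = 83.78 + 107.8 = 191.6 kN.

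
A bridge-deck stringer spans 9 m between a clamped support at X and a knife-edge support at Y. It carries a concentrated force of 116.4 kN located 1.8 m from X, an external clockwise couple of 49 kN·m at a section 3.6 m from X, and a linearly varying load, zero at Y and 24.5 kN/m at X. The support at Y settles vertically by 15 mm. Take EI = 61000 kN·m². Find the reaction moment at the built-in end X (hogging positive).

Take the reaction at Y as the redundant and release it; the primary structure is a cantilever fixed at X.
Deflection at Y on the released cantilever, summing each load's contribution:
  point load 116.4 at a = 1.8: Pa²(3L − a)/(6EI) = 1584/EI
  clockwise couple 49 at a = 3.6: M₀a(2L − a)/(2EI) = 1270/EI
  triangular load, peak 24.5 at the fixed end: w₀L⁴/(30EI) = 5358/EI
  δ_0 = 8212/EI
Flexibility coefficient — unit upward force at Y: δ_{YY} = L³/(3EI) = 243/EI.
With EI = 61000 kN·m²: δ_0 = 0.13463 m and δ_{YY} = 0.003984 m/kN.
Compatibility — the beam at Y must follow the support down by 0.015 m: δ_0 − R_Y·δ_{YY} = 0.015, so R_Y = (0.13463 − 0.015)/0.003984 = 30.03 kN.
Moment equilibrium about X: M_X = Σ(load moments about X) − R_Y·L = 589.3 − 30.03×9 = 319 kN·m.

M_X = 319 kN·m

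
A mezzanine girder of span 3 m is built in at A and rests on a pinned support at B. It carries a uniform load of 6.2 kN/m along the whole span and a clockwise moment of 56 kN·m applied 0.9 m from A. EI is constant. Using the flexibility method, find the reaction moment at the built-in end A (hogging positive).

M_A = 20.14 kN·m

Take the reaction at B as the redundant and release it; the primary structure is a cantilever fixed at A.
Downward deflection at the released point B due to the loads:
  UDL 6.2: wL⁴/(8EI) = 62.77/EI
  clockwise couple 56 at a = 0.9: M₀a(2L − a)/(2EI) = 128.5/EI
  δ_0 = 191.3/EI
Flexibility coefficient — unit upward force at B: δ_{BB} = L³/(3EI) = 9/EI.
The prop prevents deflection at B: R_B = δ_0/δ_{BB} = 191.3/9 = 21.25 kN.
Moment equilibrium about A: M_A = Σ(load moments about A) − R_B·L = 83.9 − 21.25×3 = 20.14 kN·m.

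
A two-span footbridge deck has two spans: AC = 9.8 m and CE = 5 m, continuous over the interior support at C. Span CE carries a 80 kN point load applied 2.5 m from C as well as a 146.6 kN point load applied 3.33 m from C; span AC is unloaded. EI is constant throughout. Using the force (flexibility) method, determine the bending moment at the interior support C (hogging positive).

Release continuity at C by inserting a hinge; the redundant is the internal moment M_C. The primary structure is two simply-supported spans AC and CE.
Discontinuity in slope at C on the released structure — sum the simple-span end rotations:
  span CE: point load 80 at a = 2.5: Pab(L + b)/(6LEI) = 125/EI
  span CE: point load 146.6 at a = 3.33: Pab(L + b)/(6LEI) = 181.3/EI
  relative rotation θ_0 = (0 + 306.3)/EI = 306.3/EI
A unit hogging moment at C produces rotation L₁/(3EI) + L₂/(3EI) = 4.933/EI.
Compatibility: M_C·(L₁+L₂)/(3EI) = θ_0, giving M_C = 62.08 kN·m (hogging).

M_C = 62.08 kN·m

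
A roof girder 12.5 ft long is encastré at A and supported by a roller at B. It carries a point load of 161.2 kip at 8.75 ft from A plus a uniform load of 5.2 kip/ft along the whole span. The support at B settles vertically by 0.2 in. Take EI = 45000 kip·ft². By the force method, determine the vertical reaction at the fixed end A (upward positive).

Take the reaction at B as the redundant and release it; the primary structure is a cantilever fixed at A.
Primary-structure tip deflection at B by superposition:
  point load 161.2 at a = 8.75: Pa²(3L − a)/(6EI) = 59138/EI
  UDL 5.2: wL⁴/(8EI) = 15869/EI
  δ_0 = 75007/EI
Flexibility coefficient — unit upward force at B: δ_{BB} = L³/(3EI) = 651/EI.
With EI = 45000 kip·ft²: δ_0 = 1.6668 ft and δ_{BB} = 0.014468 ft/kip.
Compatibility — the beam at B must follow the support down by 0.01667 ft: δ_0 − R_B·δ_{BB} = 0.01667, so R_B = (1.6668 − 0.01667)/0.014468 = 114.1 kip.
Vertical equilibrium: R_A = ΣP − R_B = 226.2 − 114.1 = 112.1 kip.

R_A = 112.1 kip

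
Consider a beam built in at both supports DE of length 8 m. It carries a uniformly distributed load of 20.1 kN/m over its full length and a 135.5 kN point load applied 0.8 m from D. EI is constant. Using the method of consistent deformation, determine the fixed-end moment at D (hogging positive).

M_D = 195 kN·m

Release both end moments; the primary structure is a simply-supported span DE with redundants M_D and M_E.
End rotations of the released simple span under the applied load (×1/EI):
  at D: UDL 20.1: wL³/(24EI) = 428.8/EI
  at E: UDL 20.1: wL³/(24EI) = 428.8/EI
  at D: point load 135.5 at a = 0.8: Pab(L + b)/(6LEI) = 247.2/EI
  at E: point load 135.5 at a = 0.8: Pab(L + a)/(6LEI) = 143.1/EI
  θ_D0 = 676/EI,  θ_E0 = 571.9/EI
Flexibility coefficients: a unit moment at one end gives L/(3EI) there and L/(6EI) at the far end, so f₁₁ = f₂₂ = 2.667/EI and f₁₂ = f₂₁ = 1.333/EI.
Compatibility — zero rotation at each built-in end:
  2.667 M_D + 1.333 M_E = 676
  1.333 M_D + 2.667 M_E = 571.9
Solving the pair gives M_D = 195 kN·m and M_E = 117 kN·m (hogging).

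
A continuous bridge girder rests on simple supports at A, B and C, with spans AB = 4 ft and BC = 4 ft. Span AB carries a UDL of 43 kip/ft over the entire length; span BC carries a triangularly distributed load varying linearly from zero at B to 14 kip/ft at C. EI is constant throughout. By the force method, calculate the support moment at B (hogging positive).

M_B = 49.53 kip·ft

Release continuity at B by inserting a hinge; the redundant is the internal moment M_B. The primary structure is two simply-supported spans AB and BC.
End slopes at the hinge B, treating each span as simply supported:
  span AB: UDL 43: wL³/(24EI) = 114.7/EI
  span BC: triangular load, peak 14: 7w₀L³/(360EI) = 17.42/EI
  relative rotation θ_0 = (114.7 + 17.42)/EI = 132.1/EI
A unit hogging moment at B produces rotation L₁/(3EI) + L₂/(3EI) = 2.667/EI.
Compatibility: M_B·(L₁+L₂)/(3EI) = θ_0, giving M_B = 49.53 kip·ft (hogging).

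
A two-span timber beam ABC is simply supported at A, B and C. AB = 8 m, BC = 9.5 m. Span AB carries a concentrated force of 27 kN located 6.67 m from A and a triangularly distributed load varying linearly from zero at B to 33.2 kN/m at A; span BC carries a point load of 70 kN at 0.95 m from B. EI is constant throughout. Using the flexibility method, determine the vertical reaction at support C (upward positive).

R_C = -3.534 kN

Take M_B as the redundant. Released structure: two simple spans AB and BC with a hinge at B.
Rotations at B on the released spans (each span's end-slope, ×1/EI):
  span AB: point load 27 at a = 6.67: Pab(L + a)/(6LEI) = 73.2/EI
  span AB: triangular load, peak 33.2: 7w₀L³/(360EI) = 330.5/EI
  span BC: point load 70 at a = 0.95: Pab(L + b)/(6LEI) = 180/EI
  relative rotation θ_0 = (403.7 + 180)/EI = 583.8/EI
A unit hogging moment at B produces rotation L₁/(3EI) + L₂/(3EI) = 5.833/EI.
Compatibility: M_B·(L₁+L₂)/(3EI) = θ_0, giving M_B = 100.1 kN·m (hogging).
Span BC, ΣM about C: R_B^{BC}·9.5 = 598.5 + 100.1, so R_B^{BC} = 73.53 kN and R_C = 70 − 73.53 = -3.534 kN.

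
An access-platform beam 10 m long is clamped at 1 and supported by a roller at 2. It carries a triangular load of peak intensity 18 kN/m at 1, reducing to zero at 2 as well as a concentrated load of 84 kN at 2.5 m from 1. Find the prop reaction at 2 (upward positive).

R_2 = 25.22 kN

Take the reaction at 2 as the redundant and release it; the primary structure is a cantilever fixed at 1.
Free-end deflection of the primary structure under the applied loading (downward +):
  triangular load, peak 18 at the fixed end: w₀L⁴/(30EI) = 6000/EI
  point load 84 at a = 2.5: Pa²(3L − a)/(6EI) = 2406/EI
  δ_0 = 8406/EI
Tip deflection under a unit load at 2: L³/(3EI) = 333.3/EI.
Compatibility at 2: δ_0 − R_2·δ_{22} = 0, so R_2 = 8406/333.3 = 25.22 kN.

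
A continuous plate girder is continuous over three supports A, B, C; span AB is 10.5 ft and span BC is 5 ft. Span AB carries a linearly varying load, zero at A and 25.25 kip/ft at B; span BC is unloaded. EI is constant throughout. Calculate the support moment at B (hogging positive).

M_B = 125.7 kip·ft

Insert a hinge at B; M_B is the redundant, and each span becomes simply supported.
End slopes at the hinge B, treating each span as simply supported:
  span AB: triangular load, peak 25.25: w₀L³/(45EI) = 649.6/EI
  relative rotation θ_0 = (649.6 + 0)/EI = 649.6/EI
A unit hogging moment at B produces rotation L₁/(3EI) + L₂/(3EI) = 5.167/EI.
Compatibility: M_B·(L₁+L₂)/(3EI) = θ_0, giving M_B = 125.7 kip·ft (hogging).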